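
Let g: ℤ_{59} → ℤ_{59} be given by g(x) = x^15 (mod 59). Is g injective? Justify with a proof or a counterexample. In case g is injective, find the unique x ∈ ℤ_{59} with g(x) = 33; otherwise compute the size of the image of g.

32

Since 59 is prime, the nonzero elements of ℤ_{59} form a cyclic group of order 58.
As gcd(15, 58) = 1, raising to the 15th power is a bijection on this group: if s^15 ≡ t^15 then (st^{−1})^15 = 1, and the only element of order dividing gcd(15, 58) = 1 is 1, so s = t.
With g(0) = 0 this makes g injective on all of ℤ_{59}, hence bijective (finite equal-size domain and codomain). In particular g is injective.
Since g is injective, we find the preimage of 33. The inverse of x ↦ x^15 on (ℤ_{59})^× is x ↦ x^31, because 15·31 = 465 = 8·58 + 1 ≡ 1 (mod 58) and x^{58} = 1 for x ≠ 0 (Fermat). So g⁻¹(33) = 33^31 mod 59.
Repeated squaring mod 59: 33^1 ≡ 33, 33^2 ≡ 33² = 1089 ≡ 27, 33^4 ≡ 27² = 729 ≡ 21, 33^8 ≡ 21² = 441 ≡ 28, 33^16 ≡ 28² = 784 ≡ 17. Since 31 = 16 + 8 + 4 + 2 + 1, 33^31 ≡ 17·28·21·27·33: 17·28 = 476 ≡ 4, then 4·21 = 84 ≡ 25, then 25·27 = 675 ≡ 26, then 26·33 = 858 ≡ 32. So 33^31 ≡ 32 (mod 59).
Hence g⁻¹(33) = 32.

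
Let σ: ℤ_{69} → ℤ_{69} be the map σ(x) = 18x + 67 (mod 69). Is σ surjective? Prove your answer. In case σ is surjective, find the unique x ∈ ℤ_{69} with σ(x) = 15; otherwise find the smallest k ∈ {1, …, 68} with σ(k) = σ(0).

23

Recall: surjectivity means every element of the codomain has a preimage under σ.
Since gcd(18, 69) = 3, we have 18x ≡ 0 (mod 3) for all x, so σ(x) ≡ 1 (mod 3).
But 0 ≢ 1 (mod 3), so 0 ∈ ℤ_{69} has no preimage. Hence σ is not surjective.
Since σ is not surjective, we find the least positive k with σ(k) = σ(0): this means 18k ≡ 0 (mod 69), i.e. 69 ∣ 18k. Since gcd(18, 69) = 3, dividing through by 3 this holds exactly when 23 ∣ 6k, and as gcd(6, 23) = 1, exactly when 23 ∣ k.
The smallest positive such k is 23.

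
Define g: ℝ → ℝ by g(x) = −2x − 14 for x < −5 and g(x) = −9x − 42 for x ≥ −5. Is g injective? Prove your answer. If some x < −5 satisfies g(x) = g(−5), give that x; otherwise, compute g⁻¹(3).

-17/2

Both pieces are strictly decreasing (slopes −2 and −9), so each is injective on its own interval.
The left piece maps (−∞, −5) onto (−4, ∞); the right piece maps [−5, ∞) onto (−∞, 3].
These images overlap. In particular g(−5) = 3 (right piece), and solving −2x − 14 = 3 on the left piece gives x = −17/2 < −5.
So g(−17/2) = g(−5) with −17/2 ≠ −5, and g is not injective. This x = −17/2 is the requested value below −5.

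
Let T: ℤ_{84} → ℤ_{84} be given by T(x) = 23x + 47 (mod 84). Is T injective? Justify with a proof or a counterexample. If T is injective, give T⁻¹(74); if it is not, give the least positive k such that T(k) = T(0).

If T(x_1) = T(x_2), then 23x_1 ≡ 23x_2 (mod 84). Because gcd(23, 84) = 1, we may cancel 23 to get x_1 ≡ x_2 (mod 84).
Hence T is injective.
We now compute 23⁻¹ mod 84 explicitly. Euclid's algorithm: 84 = 3·23 + 15, 23 = 1·15 + 8, 15 = 1·8 + 7, 8 = 1·7 + 1; back-substituting gives 1 = 11·23 − 3·84, so 23⁻¹ ≡ 11 (mod 84).
Since T is injective, we compute T⁻¹(74): solve 23x + 47 ≡ 74 (mod 84), i.e. 23x ≡ 27 (mod 84).
Multiplying by 23⁻¹ = 11 gives x ≡ 11·27 = 297 = 3·84 + 45 ≡ 45 (mod 84).
Check: T(45) = 23·45 + 47 = 1082 = 12·84 + 74 ≡ 74 (mod 84).

45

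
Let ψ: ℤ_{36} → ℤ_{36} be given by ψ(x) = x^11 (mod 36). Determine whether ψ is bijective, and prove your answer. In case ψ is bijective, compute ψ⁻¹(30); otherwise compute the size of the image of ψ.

ψ(0) = 0^11 = 0.
ψ(6): Repeated squaring mod 36: 6^1 ≡ 6, 6^2 ≡ 6² = 36 ≡ 0, 6^4 ≡ 0² = 0, 6^8 ≡ 0² = 0. Since 11 = 8 + 2 + 1, 6^11 ≡ 0·0·6: 0·0 = 0, then 0·6 = 0. So 6^11 ≡ 0 (mod 36).
So ψ(0) = ψ(6) = 0 while 0 ≠ 6, therefore ψ is not injective, hence not bijective.
Since ψ is not bijective, we determine |image(ψ)|. Computing x^11 mod 36 for each x (by repeated squaring, reducing mod 36 at every step), the values ψ(0), ψ(1), …, ψ(35) are: 0, 1, 32, 27, 16, 29, 0, 31, 8, 9, 28, 23, 0, 25, 20, 27, 4, 17, 0, 19, 32, 9, 16, 11, 0, 13, 8, 27, 28, 5, 0, 7, 20, 9, 4, 35.
The distinct values are {0, 1, 4, 5, 7, 8, 9, 11, 13, 16, 17, 19, 20, 23, 25, 27, 28, 29, 31, 32, 35}; there are 21 of them.

21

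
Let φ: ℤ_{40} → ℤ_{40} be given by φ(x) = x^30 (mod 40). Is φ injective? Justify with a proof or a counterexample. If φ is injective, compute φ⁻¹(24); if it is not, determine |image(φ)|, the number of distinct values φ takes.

φ(4): Repeated squaring mod 40: 4^1 ≡ 4, 4^2 ≡ 4² = 16, 4^4 ≡ 16² = 256 ≡ 16, 4^8 ≡ 16² = 256 ≡ 16, 4^16 ≡ 16² = 256 ≡ 16. Since 30 = 16 + 8 + 4 + 2, 4^30 ≡ 16·16·16·16: 16·16 = 256 ≡ 16, then 16·16 = 256 ≡ 16, then 16·16 = 256 ≡ 16. So 4^30 ≡ 16 (mod 40).
φ(6): Repeated squaring mod 40: 6^1 ≡ 6, 6^2 ≡ 6² = 36, 6^4 ≡ 36² = 1296 ≡ 16, 6^8 ≡ 16² = 256 ≡ 16, 6^16 ≡ 16² = 256 ≡ 16. Since 30 = 16 + 8 + 4 + 2, 6^30 ≡ 16·16·16·36: 16·16 = 256 ≡ 16, then 16·16 = 256 ≡ 16, then 16·36 = 576 ≡ 16. So 6^30 ≡ 16 (mod 40).
So φ(4) = φ(6) = 16 while 4 ≠ 6, hence φ is not injective.
Since φ is not injective, we determine |image(φ)|. Computing x^30 mod 40 for each x (by repeated squaring, reducing mod 40 at every step), the values φ(0), φ(1), …, φ(39) are: 0, 1, 24, 9, 16, 25, 16, 9, 24, 1, 0, 1, 24, 9, 16, 25, 16, 9, 24, 1, 0, 1, 24, 9, 16, 25, 16, 9, 24, 1, 0, 1, 24, 9, 16, 25, 16, 9, 24, 1.
The distinct values are {0, 1, 9, 16, 24, 25}; there are 6 of them.

6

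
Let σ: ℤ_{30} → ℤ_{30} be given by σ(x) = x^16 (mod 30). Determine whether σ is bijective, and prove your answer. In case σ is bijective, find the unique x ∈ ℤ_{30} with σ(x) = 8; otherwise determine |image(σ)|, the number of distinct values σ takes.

σ(2): Repeated squaring mod 30: 2^1 ≡ 2, 2^2 ≡ 2² = 4, 2^4 ≡ 4² = 16, 2^8 ≡ 16² = 256 ≡ 16, 2^16 ≡ 16² = 256 ≡ 16. So 2^16 ≡ 16 (mod 30).
σ(4): Repeated squaring mod 30: 4^1 ≡ 4, 4^2 ≡ 4² = 16, 4^4 ≡ 16² = 256 ≡ 16, 4^8 ≡ 16² = 256 ≡ 16, 4^16 ≡ 16² = 256 ≡ 16. So 4^16 ≡ 16 (mod 30).
So σ(2) = σ(4) = 16 while 2 ≠ 4, so σ is not injective, hence not bijective.
Since σ is not bijective, we determine |image(σ)|. Computing x^16 mod 30 for each x (by repeated squaring, reducing mod 30 at every step), the values σ(0), σ(1), …, σ(29) are: 0, 1, 16, 21, 16, 25, 6, 1, 16, 21, 10, 1, 6, 1, 16, 15, 16, 1, 6, 1, 10, 21, 16, 1, 6, 25, 16, 21, 16, 1.
The distinct values are {0, 1, 6, 10, 15, 16, 21, 25}; there are 8 of them.

8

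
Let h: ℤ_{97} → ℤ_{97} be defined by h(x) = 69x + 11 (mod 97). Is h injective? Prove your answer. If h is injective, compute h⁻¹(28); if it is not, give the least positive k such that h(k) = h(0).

By definition, h is injective when h(u) = h(v) forces u = v.
Suppose h(u) = h(v) in ℤ_{97}. Then 69u + 11 ≡ 69v + 11 (mod 97), so 69(u − v) ≡ 0 (mod 97).
Since gcd(69, 97) = 1, 69 is invertible modulo 97, so u − v ≡ 0 (mod 97), i.e. u = v.
Hence h is injective.
We now compute 69⁻¹ mod 97 explicitly. Euclid's algorithm: 97 = 1·69 + 28, 69 = 2·28 + 13, 28 = 2·13 + 2, 13 = 6·2 + 1; back-substituting gives 1 = 45·69 − 32·97, so 69⁻¹ ≡ 45 (mod 97).
Since h is injective, we find h⁻¹(28): we need 69x ≡ 28 − 11 ≡ 17 (mod 97). Using 69⁻¹ = 45: x ≡ 45·17 = 765 = 7·97 + 86, so x = 86.
Check: h(86) = 69·86 + 11 = 5945 = 61·97 + 28 ≡ 28 (mod 97).

86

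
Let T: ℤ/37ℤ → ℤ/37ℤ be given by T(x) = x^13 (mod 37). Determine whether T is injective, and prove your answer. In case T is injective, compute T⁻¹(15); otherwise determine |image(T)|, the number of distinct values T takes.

Since 37 is prime, the nonzero elements of ℤ/37ℤ form a cyclic group of order 36.
As gcd(13, 36) = 1, raising to the 13th power is a bijection on this group: if x_1^13 ≡ x_2^13 then (x_1x_2^{−1})^13 = 1, and the only element of order dividing gcd(13, 36) = 1 is 1, so x_1 = x_2.
With T(0) = 0 this makes T injective on all of ℤ/37ℤ, hence bijective (finite equal-size domain and codomain). In particular T is injective.
Since T is injective, we find the preimage of 15. The inverse of x ↦ x^13 on (ℤ/37ℤ)^× is x ↦ x^25, because 13·25 = 325 = 9·36 + 1 ≡ 1 (mod 36) and x^{36} = 1 for x ≠ 0 (Fermat). So T⁻¹(15) = 15^25 mod 37.
Repeated squaring mod 37: 15^1 ≡ 15, 15^2 ≡ 15² = 225 ≡ 3, 15^4 ≡ 3² = 9, 15^8 ≡ 9² = 81 ≡ 7, 15^16 ≡ 7² = 49 ≡ 12. Since 25 = 16 + 8 + 1, 15^25 ≡ 12·7·15: 12·7 = 84 ≡ 10, then 10·15 = 150 ≡ 2. So 15^25 ≡ 2 (mod 37).
Hence T⁻¹(15) = 2.

2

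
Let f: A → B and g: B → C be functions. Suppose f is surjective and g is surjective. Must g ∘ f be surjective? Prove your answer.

surjective

Let c ∈ C. Since g is surjective, there is b ∈ B with g(b) = c. Since f is surjective, there is a ∈ A with f(a) = b.
Then (g ∘ f)(a) = g(b) = c. So g ∘ f is surjective.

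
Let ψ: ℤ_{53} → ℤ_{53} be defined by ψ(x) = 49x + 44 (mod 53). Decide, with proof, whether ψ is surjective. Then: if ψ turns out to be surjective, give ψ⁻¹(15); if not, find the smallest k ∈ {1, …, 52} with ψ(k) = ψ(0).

Since gcd(49, 53) = 1, 49 is invertible modulo 53. Euclid's algorithm: 53 = 1·49 + 4, 49 = 12·4 + 1; back-substituting gives 1 = 13·49 − 12·53, so 49⁻¹ ≡ 13 (mod 53).
Then y ↦ 13(y − 44) is a two-sided inverse to ψ, so every y ∈ ℤ_{53} has a preimage.
Thus ψ is surjective.
Since ψ is surjective, we find ψ⁻¹(15): we need 49x ≡ 15 − 44 ≡ 24 (mod 53). Using 49⁻¹ = 13: x ≡ 13·24 = 312 = 5·53 + 47, so x = 47.
Check: ψ(47) = 49·47 + 44 = 2347 = 44·53 + 15 ≡ 15 (mod 53).

47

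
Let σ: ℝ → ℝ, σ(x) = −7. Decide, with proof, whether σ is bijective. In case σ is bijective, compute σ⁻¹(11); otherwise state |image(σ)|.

σ(0) = −7 = σ(1) with 0 ≠ 1, so σ is not injective, hence not bijective.
Since σ is not bijective, we state |image(σ)|: the image of σ is {−7}, which has 1 element.

1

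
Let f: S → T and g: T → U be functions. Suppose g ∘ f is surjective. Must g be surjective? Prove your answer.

Let c ∈ U. Since g ∘ f is surjective, some a ∈ S has g(f(a)) = c. Then b = f(a) ∈ T satisfies g(b) = c. So g is surjective.

surjective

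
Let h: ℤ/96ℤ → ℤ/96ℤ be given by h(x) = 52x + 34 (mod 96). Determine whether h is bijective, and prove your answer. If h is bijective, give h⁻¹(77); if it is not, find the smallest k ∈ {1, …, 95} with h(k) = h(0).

By definition, injectivity means: for all u, v in the domain, h(u) = h(v) implies u = v.
We have gcd(52, 96) = 4 > 1. Taking u = 0 and v = 24: h(0) = 34 and h(24) = 52·24 + 34 = 1282 ≡ 34 (mod 96).
So h(0) = h(24) while 0 ≠ 24, therefore h is not injective, hence not bijective.
Since h is not bijective, we find the least positive k with h(k) = h(0): this means 52k ≡ 0 (mod 96), i.e. 96 ∣ 52k. Since gcd(52, 96) = 4, dividing through by 4 this holds exactly when 24 ∣ 13k, and as gcd(13, 24) = 1, exactly when 24 ∣ k.
The smallest positive such k is 24.

24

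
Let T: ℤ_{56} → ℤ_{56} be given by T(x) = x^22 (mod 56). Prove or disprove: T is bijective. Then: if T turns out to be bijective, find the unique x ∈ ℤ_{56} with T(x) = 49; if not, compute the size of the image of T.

T(6): Repeated squaring mod 56: 6^1 ≡ 6, 6^2 ≡ 6² = 36, 6^4 ≡ 36² = 1296 ≡ 8, 6^8 ≡ 8² = 64 ≡ 8, 6^16 ≡ 8² = 64 ≡ 8. Since 22 = 16 + 4 + 2, 6^22 ≡ 8·8·36: 8·8 = 64 ≡ 8, then 8·36 = 288 ≡ 8. So 6^22 ≡ 8 (mod 56).
T(8): Repeated squaring mod 56: 8^1 ≡ 8, 8^2 ≡ 8² = 64 ≡ 8, 8^4 ≡ 8² = 64 ≡ 8, 8^8 ≡ 8² = 64 ≡ 8, 8^16 ≡ 8² = 64 ≡ 8. Since 22 = 16 + 4 + 2, 8^22 ≡ 8·8·8: 8·8 = 64 ≡ 8, then 8·8 = 64 ≡ 8. So 8^22 ≡ 8 (mod 56).
So T(6) = T(8) = 8 while 6 ≠ 8, thus T is not injective, hence not bijective.
Since T is not bijective, we determine |image(T)|. Computing x^22 mod 56 for each x (by repeated squaring, reducing mod 56 at every step), the values T(0), T(1), …, T(55) are: 0, 1, 16, 25, 32, 9, 8, 49, 8, 9, 32, 25, 16, 1, 0, 1, 16, 25, 32, 9, 8, 49, 8, 9, 32, 25, 16, 1, 0, 1, 16, 25, 32, 9, 8, 49, 8, 9, 32, 25, 16, 1, 0, 1, 16, 25, 32, 9, 8, 49, 8, 9, 32, 25, 16, 1.
The distinct values are {0, 1, 8, 9, 16, 25, 32, 49}; there are 8 of them.

8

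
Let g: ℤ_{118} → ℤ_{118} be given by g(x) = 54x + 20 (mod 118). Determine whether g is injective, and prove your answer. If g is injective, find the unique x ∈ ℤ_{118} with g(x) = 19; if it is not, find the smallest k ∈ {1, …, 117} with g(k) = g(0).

Recall that g is injective if g(a) = g(b) implies a = b.
We have gcd(54, 118) = 2 > 1. Taking a = 0 and b = 59: g(0) = 20 and g(59) = 54·59 + 20 = 3206 ≡ 20 (mod 118).
So g(0) = g(59) while 0 ≠ 59, so g is not injective.
Since g is not injective, we find the least positive k with g(k) = g(0): this means 54k ≡ 0 (mod 118), i.e. 118 ∣ 54k. Since gcd(54, 118) = 2, dividing through by 2 this holds exactly when 59 ∣ 27k, and as gcd(27, 59) = 1, exactly when 59 ∣ k.
The smallest positive such k is 59.

59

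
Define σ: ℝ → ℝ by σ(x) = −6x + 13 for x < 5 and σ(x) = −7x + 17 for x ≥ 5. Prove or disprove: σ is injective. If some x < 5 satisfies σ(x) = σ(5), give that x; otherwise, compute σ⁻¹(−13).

Both pieces are strictly decreasing (slopes −6 and −7), so each is injective on its own interval.
The left piece maps (−∞, 5) onto (−17, ∞); the right piece maps [5, ∞) onto (−∞, −18].
These images are disjoint, so no value is attained by both pieces. Therefore σ is injective.
Because the two images are disjoint, no x < 5 has σ(x) = σ(5), so we compute σ⁻¹(−13): −13 lies in (−17, ∞), so solve −6x + 13 = −13: x = (−13 − 13)/(−6) = 13/3.

13/3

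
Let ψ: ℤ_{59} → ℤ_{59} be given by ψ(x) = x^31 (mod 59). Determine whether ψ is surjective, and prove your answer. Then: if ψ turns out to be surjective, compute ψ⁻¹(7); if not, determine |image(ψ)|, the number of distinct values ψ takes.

Since 59 is prime, the nonzero elements of ℤ_{59} form a cyclic group of order 58.
As gcd(31, 58) = 1, raising to the 31st power is a bijection on this group: if u^31 ≡ v^31 then (uv^{−1})^31 = 1, and the only element of order dividing gcd(31, 58) = 1 is 1, so u = v.
With ψ(0) = 0 this makes ψ injective on all of ℤ_{59}, hence bijective (finite equal-size domain and codomain). In particular ψ is surjective.
Since ψ is surjective, we find the preimage of 7. The inverse of x ↦ x^31 on (ℤ_{59})^× is x ↦ x^15, because 31·15 = 465 = 8·58 + 1 ≡ 1 (mod 58) and x^{58} = 1 for x ≠ 0 (Fermat). So ψ⁻¹(7) = 7^15 mod 59.
Repeated squaring mod 59: 7^1 ≡ 7, 7^2 ≡ 7² = 49, 7^4 ≡ 49² = 2401 ≡ 41, 7^8 ≡ 41² = 1681 ≡ 29. Since 15 = 8 + 4 + 2 + 1, 7^15 ≡ 29·41·49·7: 29·41 = 1189 ≡ 9, then 9·49 = 441 ≡ 28, then 28·7 = 196 ≡ 19. So 7^15 ≡ 19 (mod 59).
Hence ψ⁻¹(7) = 19.

19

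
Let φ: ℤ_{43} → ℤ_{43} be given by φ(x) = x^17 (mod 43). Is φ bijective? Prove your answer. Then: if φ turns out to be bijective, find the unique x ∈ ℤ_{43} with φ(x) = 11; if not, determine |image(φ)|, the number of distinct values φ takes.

16

Since 43 is prime, the nonzero elements of ℤ_{43} form a cyclic group of order 42.
As gcd(17, 42) = 1, raising to the 17th power is a bijection on this group: if s^17 ≡ t^17 then (st^{−1})^17 = 1, and the only element of order dividing gcd(17, 42) = 1 is 1, so s = t.
With φ(0) = 0 this makes φ injective on all of ℤ_{43}, hence bijective (finite equal-size domain and codomain). In particular φ is bijective.
Since φ is bijective, we find the preimage of 11. The inverse of x ↦ x^17 on (ℤ_{43})^× is x ↦ x^5, because 17·5 = 85 = 2·42 + 1 ≡ 1 (mod 42) and x^{42} = 1 for x ≠ 0 (Fermat). So φ⁻¹(11) = 11^5 mod 43.
Repeated squaring mod 43: 11^1 ≡ 11, 11^2 ≡ 11² = 121 ≡ 35, 11^4 ≡ 35² = 1225 ≡ 21. Since 5 = 4 + 1, 11^5 ≡ 21·11: 21·11 = 231 ≡ 16. So 11^5 ≡ 16 (mod 43).
Hence φ⁻¹(11) = 16.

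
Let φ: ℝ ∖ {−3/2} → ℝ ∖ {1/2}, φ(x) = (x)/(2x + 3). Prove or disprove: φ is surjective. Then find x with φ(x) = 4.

-12/7

For any y ≠ 1/2, solving y(2x + 3) = x for x gives a well-defined x ≠ −3/2. So φ is surjective.
Solving φ(x) = 4: cross-multiplying gives x = 4(2x + 3), which rearranges to −7x = 12, so x = −12/7.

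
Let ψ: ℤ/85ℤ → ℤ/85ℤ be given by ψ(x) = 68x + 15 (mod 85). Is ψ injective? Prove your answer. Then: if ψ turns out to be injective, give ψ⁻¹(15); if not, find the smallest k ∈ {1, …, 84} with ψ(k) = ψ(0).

We have gcd(68, 85) = 17 > 1. Taking s = 0 and t = 5: ψ(0) = 15 and ψ(5) = 68·5 + 15 = 355 ≡ 15 (mod 85).
So ψ(0) = ψ(5) while 0 ≠ 5, so ψ is not injective.
Since ψ is not injective, we find the least positive k with ψ(k) = ψ(0): this means 68k ≡ 0 (mod 85), i.e. 85 ∣ 68k. Since gcd(68, 85) = 17, dividing through by 17 this holds exactly when 5 ∣ 4k, and as gcd(4, 5) = 1, exactly when 5 ∣ k.
The smallest positive such k is 5.

5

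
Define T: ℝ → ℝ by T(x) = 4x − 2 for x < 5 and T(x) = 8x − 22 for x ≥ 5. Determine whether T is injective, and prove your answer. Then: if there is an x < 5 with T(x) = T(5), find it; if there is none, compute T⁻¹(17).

Both pieces are strictly increasing (slopes 4 and 8), so each is injective on its own interval.
The left piece maps (−∞, 5) onto (−∞, 18); the right piece maps [5, ∞) onto [18, ∞).
These images are disjoint, so no value is attained by both pieces. So T is injective.
Because the two images are disjoint, no x < 5 has T(x) = T(5), so we compute T⁻¹(17): 17 lies in (−∞, 18), so solve 4x − 2 = 17: x = (17 + 2)/4 = 19/4.

19/4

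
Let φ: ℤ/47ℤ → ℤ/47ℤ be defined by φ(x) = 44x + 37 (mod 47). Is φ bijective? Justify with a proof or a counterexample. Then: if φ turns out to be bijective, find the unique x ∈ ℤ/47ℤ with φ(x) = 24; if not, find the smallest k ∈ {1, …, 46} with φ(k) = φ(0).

20

Suppose φ(u) = φ(v) in ℤ/47ℤ. Then 44u + 37 ≡ 44v + 37 (mod 47), so 44(u − v) ≡ 0 (mod 47).
Since gcd(44, 47) = 1, 44 is invertible modulo 47, thus u − v ≡ 0 (mod 47), i.e. u = v.
We now compute 44⁻¹ mod 47 explicitly. Euclid's algorithm: 47 = 1·44 + 3, 44 = 14·3 + 2, 3 = 1·2 + 1; back-substituting gives 1 = 31·44 − 29·47, so 44⁻¹ ≡ 31 (mod 47).
Then y ↦ 31(y − 37) is a two-sided inverse to φ, so every y ∈ ℤ/47ℤ has a preimage.
Therefore φ is bijective.
Since φ is bijective, we compute φ⁻¹(24): solve 44x + 37 ≡ 24 (mod 47), i.e. 44x ≡ 34 (mod 47).
Multiplying by 44⁻¹ = 31 gives x ≡ 31·34 = 1054 = 22·47 + 20 ≡ 20 (mod 47).
Check: φ(20) = 44·20 + 37 = 917 = 19·47 + 24 ≡ 24 (mod 47).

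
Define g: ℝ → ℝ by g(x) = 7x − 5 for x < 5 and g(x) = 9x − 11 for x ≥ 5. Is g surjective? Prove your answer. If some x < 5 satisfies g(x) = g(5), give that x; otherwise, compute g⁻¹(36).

47/9

Both pieces are strictly increasing (slopes 7 and 9), so each is injective on its own interval.
The left piece maps (−∞, 5) onto (−∞, 30); the right piece maps [5, ∞) onto [34, ∞).
The union (−∞, 30) ∪ [34, ∞) omits the interval between 30 and 34; in particular 30 has no preimage. So g is not surjective.
Because the two images are disjoint, no x < 5 has g(x) = g(5), so we compute g⁻¹(36): 36 lies in [34, ∞), so solve 9x − 11 = 36: x = (36 + 11)/9 = 47/9.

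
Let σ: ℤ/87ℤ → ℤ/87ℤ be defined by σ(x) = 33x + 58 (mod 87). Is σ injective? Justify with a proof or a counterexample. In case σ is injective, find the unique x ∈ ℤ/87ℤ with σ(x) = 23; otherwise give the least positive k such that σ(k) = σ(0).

Recall that σ is injective if σ(x_1) = σ(x_2) implies x_1 = x_2.
We have gcd(33, 87) = 3 > 1. Taking x_1 = 0 and x_2 = 29: σ(0) = 58 and σ(29) = 33·29 + 58 = 1015 ≡ 58 (mod 87).
So σ(0) = σ(29) while 0 ≠ 29, thus σ is not injective.
Since σ is not injective, we find the least positive k with σ(k) = σ(0): this means 33k ≡ 0 (mod 87), i.e. 87 ∣ 33k. Since gcd(33, 87) = 3, dividing through by 3 this holds exactly when 29 ∣ 11k, and as gcd(11, 29) = 1, exactly when 29 ∣ k.
The smallest positive such k is 29.

29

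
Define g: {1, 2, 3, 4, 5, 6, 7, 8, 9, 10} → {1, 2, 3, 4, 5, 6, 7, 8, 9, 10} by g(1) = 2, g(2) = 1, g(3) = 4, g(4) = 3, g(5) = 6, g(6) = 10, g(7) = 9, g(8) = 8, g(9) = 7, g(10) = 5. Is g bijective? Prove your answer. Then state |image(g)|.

10

The values 2, 1, 4, 3, 6, 10, 9, 8, 7, 5 are a permutation of {1, 2, 3, 4, 5, 6, 7, 8, 9, 10}: each element appears exactly once.
So g is injective and surjective, hence bijective.
The image of g is {1, 2, 3, 4, 5, 6, 7, 8, 9, 10}, which has 10 elements.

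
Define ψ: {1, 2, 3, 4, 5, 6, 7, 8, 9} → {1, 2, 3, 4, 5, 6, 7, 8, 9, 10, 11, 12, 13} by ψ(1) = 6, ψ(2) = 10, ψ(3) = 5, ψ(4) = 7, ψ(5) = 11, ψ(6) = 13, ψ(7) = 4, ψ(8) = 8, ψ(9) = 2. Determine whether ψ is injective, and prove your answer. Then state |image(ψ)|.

The values ψ(1), …, ψ(9) are 6, 10, 5, 7, 11, 13, 4, 8, 2 — all distinct.
So ψ(u) = ψ(v) only when u = v, and ψ is injective.
The image of ψ is {2, 4, 5, 6, 7, 8, 10, 11, 13}, which has 9 elements.

9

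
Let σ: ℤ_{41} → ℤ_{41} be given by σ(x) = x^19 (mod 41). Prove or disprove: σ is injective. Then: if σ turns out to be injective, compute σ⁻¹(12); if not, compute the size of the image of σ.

Since 41 is prime, the nonzero elements of ℤ_{41} form a cyclic group of order 40.
As gcd(19, 40) = 1, raising to the 19th power is a bijection on this group: if a^19 ≡ b^19 then (ab^{−1})^19 = 1, and the only element of order dividing gcd(19, 40) = 1 is 1, so a = b.
With σ(0) = 0 this makes σ injective on all of ℤ_{41}, hence bijective (finite equal-size domain and codomain). In particular σ is injective.
Since σ is injective, we find the preimage of 12. The inverse of x ↦ x^19 on (ℤ_{41})^× is x ↦ x^19, because 19·19 = 361 = 9·40 + 1 ≡ 1 (mod 40) and x^{40} = 1 for x ≠ 0 (Fermat). So σ⁻¹(12) = 12^19 mod 41.
Repeated squaring mod 41: 12^1 ≡ 12, 12^2 ≡ 12² = 144 ≡ 21, 12^4 ≡ 21² = 441 ≡ 31, 12^8 ≡ 31² = 961 ≡ 18, 12^16 ≡ 18² = 324 ≡ 37. Since 19 = 16 + 2 + 1, 12^19 ≡ 37·21·12: 37·21 = 777 ≡ 39, then 39·12 = 468 ≡ 17. So 12^19 ≡ 17 (mod 41).
Hence σ⁻¹(12) = 17.

17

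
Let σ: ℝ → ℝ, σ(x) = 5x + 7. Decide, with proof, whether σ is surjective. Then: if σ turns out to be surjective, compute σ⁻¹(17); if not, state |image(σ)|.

2

By definition, σ is surjective if every y in the codomain equals σ(x) for some x in the domain.
For any y ∈ ℝ, x = (y − 7)/5 satisfies σ(x) = y.
Thus σ is surjective.
Since σ is surjective, we compute σ⁻¹(17) = (17 − 7)/5 = 2.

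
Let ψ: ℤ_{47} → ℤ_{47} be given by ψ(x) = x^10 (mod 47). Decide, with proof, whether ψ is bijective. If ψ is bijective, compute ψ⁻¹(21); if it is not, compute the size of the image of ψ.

ψ(23): Repeated squaring mod 47: 23^1 ≡ 23, 23^2 ≡ 23² = 529 ≡ 12, 23^4 ≡ 12² = 144 ≡ 3, 23^8 ≡ 3² = 9. Since 10 = 8 + 2, 23^10 ≡ 9·12: 9·12 = 108 ≡ 14. So 23^10 ≡ 14 (mod 47).
ψ(24): Repeated squaring mod 47: 24^1 ≡ 24, 24^2 ≡ 24² = 576 ≡ 12, 24^4 ≡ 12² = 144 ≡ 3, 24^8 ≡ 3² = 9. Since 10 = 8 + 2, 24^10 ≡ 9·12: 9·12 = 108 ≡ 14. So 24^10 ≡ 14 (mod 47).
So ψ(23) = ψ(24) = 14 while 23 ≠ 24, so ψ is not injective, hence not bijective.
Since ψ is not bijective, we determine |image(ψ)|. Computing x^10 mod 47 for each x (by repeated squaring, reducing mod 47 at every step), the values ψ(0), ψ(1), …, ψ(46) are: 0, 1, 37, 17, 6, 12, 18, 32, 34, 7, 21, 42, 8, 2, 9, 16, 36, 28, 24, 4, 25, 27, 3, 14, 14, 3, 27, 25, 4, 24, 28, 36, 16, 9, 2, 8, 42, 21, 7, 34, 32, 18, 12, 6, 17, 37, 1.
The distinct values are {0, 1, 2, 3, 4, 6, 7, 8, 9, 12, 14, 16, 17, 18, 21, 24, 25, 27, 28, 32, 34, 36, 37, 42}; there are 24 of them.

24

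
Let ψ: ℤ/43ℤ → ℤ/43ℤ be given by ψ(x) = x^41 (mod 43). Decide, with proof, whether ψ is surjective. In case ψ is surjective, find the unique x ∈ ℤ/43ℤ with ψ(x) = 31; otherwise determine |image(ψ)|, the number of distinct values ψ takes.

25

Since 43 is prime, the nonzero elements of ℤ/43ℤ form a cyclic group of order 42.
As gcd(41, 42) = 1, raising to the 41st power is a bijection on this group: if s^41 ≡ t^41 then (st^{−1})^41 = 1, and the only element of order dividing gcd(41, 42) = 1 is 1, so s = t.
With ψ(0) = 0 this makes ψ injective on all of ℤ/43ℤ, hence bijective (finite equal-size domain and codomain). In particular ψ is surjective.
Since ψ is surjective, we find the preimage of 31. The inverse of x ↦ x^41 on (ℤ/43ℤ)^× is x ↦ x^41, because 41·41 = 1681 = 40·42 + 1 ≡ 1 (mod 42) and x^{42} = 1 for x ≠ 0 (Fermat). So ψ⁻¹(31) = 31^41 mod 43.
Repeated squaring mod 43: 31^1 ≡ 31, 31^2 ≡ 31² = 961 ≡ 15, 31^4 ≡ 15² = 225 ≡ 10, 31^8 ≡ 10² = 100 ≡ 14, 31^16 ≡ 14² = 196 ≡ 24, 31^32 ≡ 24² = 576 ≡ 17. Since 41 = 32 + 8 + 1, 31^41 ≡ 17·14·31: 17·14 = 238 ≡ 23, then 23·31 = 713 ≡ 25. So 31^41 ≡ 25 (mod 43).
Hence ψ⁻¹(31) = 25.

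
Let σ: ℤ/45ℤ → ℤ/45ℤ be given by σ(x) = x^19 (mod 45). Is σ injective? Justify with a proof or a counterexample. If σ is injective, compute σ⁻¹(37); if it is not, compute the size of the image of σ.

35

σ(0) = 0^19 = 0.
σ(15): Repeated squaring mod 45: 15^1 ≡ 15, 15^2 ≡ 15² = 225 ≡ 0, 15^4 ≡ 0² = 0, 15^8 ≡ 0² = 0, 15^16 ≡ 0² = 0. Since 19 = 16 + 2 + 1, 15^19 ≡ 0·0·15: 0·0 = 0, then 0·15 = 0. So 15^19 ≡ 0 (mod 45).
So σ(0) = σ(15) = 0 while 0 ≠ 15, therefore σ is not injective.
Since σ is not injective, we determine |image(σ)|. Computing x^19 mod 45 for each x (by repeated squaring, reducing mod 45 at every step), the values σ(0), σ(1), …, σ(44) are: 0, 1, 38, 27, 4, 5, 36, 43, 17, 9, 10, 11, 18, 22, 14, 0, 16, 8, 27, 19, 20, 36, 13, 32, 9, 25, 26, 18, 37, 29, 0, 31, 23, 27, 34, 35, 36, 28, 2, 9, 40, 41, 18, 7, 44.
The distinct values are {0, 1, 2, 4, 5, 7, 8, 9, 10, 11, 13, 14, 16, 17, 18, 19, 20, 22, 23, 25, 26, 27, 28, 29, 31, 32, 34, 35, 36, 37, 38, 40, 41, 43, 44}; there are 35 of them.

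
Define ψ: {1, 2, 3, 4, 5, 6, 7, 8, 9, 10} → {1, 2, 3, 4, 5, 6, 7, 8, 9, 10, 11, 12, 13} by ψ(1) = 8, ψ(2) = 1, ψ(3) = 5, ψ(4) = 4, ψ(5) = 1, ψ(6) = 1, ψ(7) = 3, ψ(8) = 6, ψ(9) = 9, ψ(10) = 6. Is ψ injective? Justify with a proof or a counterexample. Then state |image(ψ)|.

ψ(2) = 1 = ψ(5) with 2 ≠ 5, so ψ is not injective.
The image of ψ is {1, 3, 4, 5, 6, 8, 9}, which has 7 elements.

7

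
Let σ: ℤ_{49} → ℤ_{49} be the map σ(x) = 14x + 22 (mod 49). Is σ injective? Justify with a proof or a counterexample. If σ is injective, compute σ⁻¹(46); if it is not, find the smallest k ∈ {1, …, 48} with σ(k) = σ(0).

We have gcd(14, 49) = 7 > 1. Taking s = 0 and t = 7: σ(0) = 22 and σ(7) = 14·7 + 22 = 120 ≡ 22 (mod 49).
So σ(0) = σ(7) while 0 ≠ 7, hence σ is not injective.
Since σ is not injective, we find the least positive k with σ(k) = σ(0): this means 14k ≡ 0 (mod 49), i.e. 49 ∣ 14k. Since gcd(14, 49) = 7, dividing through by 7 this holds exactly when 7 ∣ 2k, and as gcd(2, 7) = 1, exactly when 7 ∣ k.
The smallest positive such k is 7.

7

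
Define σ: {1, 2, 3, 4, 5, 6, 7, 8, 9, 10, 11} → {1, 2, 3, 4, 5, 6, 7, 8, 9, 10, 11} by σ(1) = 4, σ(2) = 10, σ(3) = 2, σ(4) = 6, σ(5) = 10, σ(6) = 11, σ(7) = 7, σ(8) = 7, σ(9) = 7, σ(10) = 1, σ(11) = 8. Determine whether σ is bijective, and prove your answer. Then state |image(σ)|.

8

σ(2) = 10 = σ(5) with 2 ≠ 5, so σ is not injective, hence not bijective.
The image of σ is {1, 2, 4, 6, 7, 8, 10, 11}, which has 8 elements.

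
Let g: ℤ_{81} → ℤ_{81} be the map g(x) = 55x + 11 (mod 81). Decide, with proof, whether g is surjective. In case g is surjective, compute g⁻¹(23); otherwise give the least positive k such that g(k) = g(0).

12

Since gcd(55, 81) = 1, 55 is invertible modulo 81. Euclid's algorithm: 81 = 1·55 + 26, 55 = 2·26 + 3, 26 = 8·3 + 2, 3 = 1·2 + 1; back-substituting gives 1 = 28·55 − 19·81, so 55⁻¹ ≡ 28 (mod 81).
Then y ↦ 28(y − 11) is a two-sided inverse to g, so every y ∈ ℤ_{81} has a preimage.
Thus g is surjective.
Since g is surjective, we find g⁻¹(23): we need 55x ≡ 23 − 11 ≡ 12 (mod 81). Using 55⁻¹ = 28: x ≡ 28·12 = 336 = 4·81 + 12, so x = 12.
Check: g(12) = 55·12 + 11 = 671 = 8·81 + 23 ≡ 23 (mod 81).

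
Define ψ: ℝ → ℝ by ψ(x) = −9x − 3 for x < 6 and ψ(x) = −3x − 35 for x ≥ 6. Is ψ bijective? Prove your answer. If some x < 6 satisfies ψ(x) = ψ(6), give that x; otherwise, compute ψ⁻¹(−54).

50/9

Both pieces are strictly decreasing (slopes −9 and −3), so each is injective on its own interval.
The left piece maps (−∞, 6) onto (−57, ∞); the right piece maps [6, ∞) onto (−∞, −53].
These images overlap. In particular ψ(6) = −53 (right piece), and solving −9x − 3 = −53 on the left piece gives x = 50/9 < 6.
So ψ(50/9) = ψ(6) with 50/9 ≠ 6, and ψ is not injective, hence not bijective. This x = 50/9 is the requested value below 6.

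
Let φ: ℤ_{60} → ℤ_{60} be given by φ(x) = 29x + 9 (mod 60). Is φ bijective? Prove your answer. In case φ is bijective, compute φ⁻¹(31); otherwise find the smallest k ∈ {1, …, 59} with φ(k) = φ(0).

38

Suppose φ(x_1) = φ(x_2) in ℤ_{60}. Then 29x_1 + 9 ≡ 29x_2 + 9 (mod 60), therefore 29(x_1 − x_2) ≡ 0 (mod 60).
Since gcd(29, 60) = 1, 29 is invertible modulo 60, therefore x_1 − x_2 ≡ 0 (mod 60), i.e. x_1 = x_2.
We now compute 29⁻¹ mod 60 explicitly. Euclid's algorithm: 60 = 2·29 + 2, 29 = 14·2 + 1; back-substituting gives 1 = 29·29 − 14·60, so 29⁻¹ ≡ 29 (mod 60).
For any y ∈ ℤ_{60}, x = 29(y − 9) mod 60 satisfies φ(x) = 29·29(y − 9) + 9 ≡ y (since 29·29 ≡ 1 mod 60). So every y has a preimage.
Therefore φ is bijective.
Since φ is bijective, we compute φ⁻¹(31): solve 29x + 9 ≡ 31 (mod 60), i.e. 29x ≡ 22 (mod 60).
Multiplying by 29⁻¹ = 29 gives x ≡ 29·22 = 638 = 10·60 + 38 ≡ 38 (mod 60).
Check: φ(38) = 29·38 + 9 = 1111 = 18·60 + 31 ≡ 31 (mod 60).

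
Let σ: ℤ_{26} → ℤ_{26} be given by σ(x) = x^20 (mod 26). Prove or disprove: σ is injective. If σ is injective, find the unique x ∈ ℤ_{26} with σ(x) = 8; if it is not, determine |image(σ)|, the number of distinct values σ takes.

8

σ(1) = 1^20 = 1.
σ(5): Repeated squaring mod 26: 5^1 ≡ 5, 5^2 ≡ 5² = 25, 5^4 ≡ 25² = 625 ≡ 1, 5^8 ≡ 1² = 1, 5^16 ≡ 1² = 1. Since 20 = 16 + 4, 5^20 ≡ 1·1: 1·1 = 1. So 5^20 ≡ 1 (mod 26).
So σ(1) = σ(5) = 1 while 1 ≠ 5, so σ is not injective.
Since σ is not injective, we determine |image(σ)|. Computing x^20 mod 26 for each x (by repeated squaring, reducing mod 26 at every step), the values σ(0), σ(1), …, σ(25) are: 0, 1, 22, 9, 16, 1, 16, 3, 14, 3, 22, 9, 14, 13, 14, 9, 22, 3, 14, 3, 16, 1, 16, 9, 22, 1.
The distinct values are {0, 1, 3, 9, 13, 14, 16, 22}; there are 8 of them.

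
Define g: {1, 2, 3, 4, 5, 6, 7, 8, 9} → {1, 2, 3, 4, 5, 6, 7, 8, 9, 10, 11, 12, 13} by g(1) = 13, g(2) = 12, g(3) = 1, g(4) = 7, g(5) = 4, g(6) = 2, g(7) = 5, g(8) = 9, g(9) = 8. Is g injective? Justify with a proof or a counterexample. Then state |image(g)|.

The values g(1), …, g(9) are 13, 12, 1, 7, 4, 2, 5, 9, 8 — all distinct.
So g(s) = g(t) only when s = t, and g is injective.
The image of g is {1, 2, 4, 5, 7, 8, 9, 12, 13}, which has 9 elements.

9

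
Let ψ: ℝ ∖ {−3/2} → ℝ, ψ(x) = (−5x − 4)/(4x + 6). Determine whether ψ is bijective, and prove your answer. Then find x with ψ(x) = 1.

If ψ(x) = −5/4, cross-multiplying gives 4(−5x − 4) = −5(4x + 6), which simplifies to −16 = −30 — false.  So −5/4 has no preimage and ψ is not surjective.
Therefore ψ is not bijective.
Solving ψ(x) = 1: cross-multiplying gives −5x − 4 = 1(4x + 6), which rearranges to −9x = 10, so x = −10/9.

-10/9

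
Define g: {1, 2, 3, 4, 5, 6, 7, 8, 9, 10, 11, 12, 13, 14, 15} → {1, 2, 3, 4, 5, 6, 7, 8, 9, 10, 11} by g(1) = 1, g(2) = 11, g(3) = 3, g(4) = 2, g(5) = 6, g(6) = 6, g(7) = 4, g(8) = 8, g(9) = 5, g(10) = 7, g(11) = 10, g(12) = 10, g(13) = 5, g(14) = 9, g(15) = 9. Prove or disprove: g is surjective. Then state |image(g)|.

Every element of the codomain has a preimage: 1 = g(1), 2 = g(4), 3 = g(3), 4 = g(7), 5 = g(9), 6 = g(5), 7 = g(10), 8 = g(8), 9 = g(14), 10 = g(11), 11 = g(2).
Hence g is surjective.
The image of g is {1, 2, 3, 4, 5, 6, 7, 8, 9, 10, 11}, which has 11 elements.

11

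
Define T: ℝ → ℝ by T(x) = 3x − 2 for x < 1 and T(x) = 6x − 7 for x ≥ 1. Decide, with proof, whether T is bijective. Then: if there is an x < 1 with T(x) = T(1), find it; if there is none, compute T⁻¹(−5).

1/3

Both pieces are strictly increasing (slopes 3 and 6), so each is injective on its own interval.
The left piece maps (−∞, 1) onto (−∞, 1); the right piece maps [1, ∞) onto [−1, ∞).
These images overlap. In particular T(1) = −1 (right piece), and solving 3x − 2 = −1 on the left piece gives x = 1/3 < 1.
So T(1/3) = T(1) with 1/3 ≠ 1, and T is not injective, hence not bijective. This x = 1/3 is the requested value below 1.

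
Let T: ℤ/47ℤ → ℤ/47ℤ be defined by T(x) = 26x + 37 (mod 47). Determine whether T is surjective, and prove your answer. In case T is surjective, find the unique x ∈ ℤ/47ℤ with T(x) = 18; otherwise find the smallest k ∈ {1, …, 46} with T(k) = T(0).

Since gcd(26, 47) = 1, 26 is invertible modulo 47. Euclid's algorithm: 47 = 1·26 + 21, 26 = 1·21 + 5, 21 = 4·5 + 1; back-substituting gives 1 = 38·26 − 21·47, so 26⁻¹ ≡ 38 (mod 47).
Then y ↦ 38(y − 37) is a two-sided inverse to T, so every y ∈ ℤ/47ℤ has a preimage.
Therefore T is surjective.
Since T is surjective, we compute T⁻¹(18): solve 26x + 37 ≡ 18 (mod 47), i.e. 26x ≡ 28 (mod 47).
Multiplying by 26⁻¹ = 38 gives x ≡ 38·28 = 1064 = 22·47 + 30 ≡ 30 (mod 47).
Check: T(30) = 26·30 + 37 = 817 = 17·47 + 18 ≡ 18 (mod 47).

30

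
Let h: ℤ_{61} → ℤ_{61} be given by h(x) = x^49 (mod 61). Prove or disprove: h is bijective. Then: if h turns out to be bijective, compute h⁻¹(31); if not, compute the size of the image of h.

35

Since 61 is prime, the nonzero elements of ℤ_{61} form a cyclic group of order 60.
As gcd(49, 60) = 1, raising to the 49th power is a bijection on this group: if a^49 ≡ b^49 then (ab^{−1})^49 = 1, and the only element of order dividing gcd(49, 60) = 1 is 1, so a = b.
With h(0) = 0 this makes h injective on all of ℤ_{61}, hence bijective (finite equal-size domain and codomain). In particular h is bijective.
Since h is bijective, we find the preimage of 31. The inverse of x ↦ x^49 on (ℤ_{61})^× is x ↦ x^49, because 49·49 = 2401 = 40·60 + 1 ≡ 1 (mod 60) and x^{60} = 1 for x ≠ 0 (Fermat). So h⁻¹(31) = 31^49 mod 61.
Repeated squaring mod 61: 31^1 ≡ 31, 31^2 ≡ 31² = 961 ≡ 46, 31^4 ≡ 46² = 2116 ≡ 42, 31^8 ≡ 42² = 1764 ≡ 56, 31^16 ≡ 56² = 3136 ≡ 25, 31^32 ≡ 25² = 625 ≡ 15. Since 49 = 32 + 16 + 1, 31^49 ≡ 15·25·31: 15·25 = 375 ≡ 9, then 9·31 = 279 ≡ 35. So 31^49 ≡ 35 (mod 61).
Hence h⁻¹(31) = 35.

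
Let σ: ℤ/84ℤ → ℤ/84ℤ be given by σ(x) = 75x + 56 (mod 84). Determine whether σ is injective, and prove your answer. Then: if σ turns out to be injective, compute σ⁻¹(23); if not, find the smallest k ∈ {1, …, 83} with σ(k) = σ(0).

28

We have gcd(75, 84) = 3 > 1. Taking x_1 = 0 and x_2 = 28: σ(0) = 56 and σ(28) = 75·28 + 56 = 2156 ≡ 56 (mod 84).
So σ(0) = σ(28) while 0 ≠ 28, so σ is not injective.
Since σ is not injective, we find the least positive k with σ(k) = σ(0): this means 75k ≡ 0 (mod 84), i.e. 84 ∣ 75k. Since gcd(75, 84) = 3, dividing through by 3 this holds exactly when 28 ∣ 25k, and as gcd(25, 28) = 1, exactly when 28 ∣ k.
The smallest positive such k is 28.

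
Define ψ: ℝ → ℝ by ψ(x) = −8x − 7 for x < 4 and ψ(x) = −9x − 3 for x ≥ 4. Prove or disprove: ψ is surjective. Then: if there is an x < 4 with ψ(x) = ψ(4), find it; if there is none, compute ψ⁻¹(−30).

Both pieces are strictly decreasing (slopes −8 and −9), so each is injective on its own interval.
The left piece maps (−∞, 4) onto (−39, ∞); the right piece maps [4, ∞) onto (−∞, −39].
These images together cover ℝ, so ψ is surjective.
Because the two images are disjoint, no x < 4 has ψ(x) = ψ(4), so we compute ψ⁻¹(−30): −30 lies in (−39, ∞), so solve −8x − 7 = −30: x = (−30 + 7)/(−8) = 23/8.

23/8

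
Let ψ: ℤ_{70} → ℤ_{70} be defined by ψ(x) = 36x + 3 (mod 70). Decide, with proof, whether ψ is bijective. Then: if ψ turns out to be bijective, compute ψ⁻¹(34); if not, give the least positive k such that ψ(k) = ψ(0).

We have gcd(36, 70) = 2 > 1. Taking u = 0 and v = 35: ψ(0) = 3 and ψ(35) = 36·35 + 3 = 1263 ≡ 3 (mod 70).
So ψ(0) = ψ(35) while 0 ≠ 35, therefore ψ is not injective, hence not bijective.
Since ψ is not bijective, we find the least positive k with ψ(k) = ψ(0): this means 36k ≡ 0 (mod 70), i.e. 70 ∣ 36k. Since gcd(36, 70) = 2, dividing through by 2 this holds exactly when 35 ∣ 18k, and as gcd(18, 35) = 1, exactly when 35 ∣ k.
The smallest positive such k is 35.

35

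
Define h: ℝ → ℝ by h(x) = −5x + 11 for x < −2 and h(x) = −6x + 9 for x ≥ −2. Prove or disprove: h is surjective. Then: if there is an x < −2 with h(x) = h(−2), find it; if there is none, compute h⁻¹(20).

-11/6

Both pieces are strictly decreasing (slopes −5 and −6), so each is injective on its own interval.
The left piece maps (−∞, −2) onto (21, ∞); the right piece maps [−2, ∞) onto (−∞, 21].
These images together cover ℝ, so h is surjective.
Because the two images are disjoint, no x < −2 has h(x) = h(−2), so we compute h⁻¹(20): 20 lies in (−∞, 21], so solve −6x + 9 = 20: x = (20 − 9)/(−6) = −11/6.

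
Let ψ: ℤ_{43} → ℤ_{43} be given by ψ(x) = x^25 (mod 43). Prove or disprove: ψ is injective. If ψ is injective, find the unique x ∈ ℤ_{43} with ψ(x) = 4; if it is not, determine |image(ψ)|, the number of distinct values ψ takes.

Since 43 is prime, the nonzero elements of ℤ_{43} form a cyclic group of order 42.
As gcd(25, 42) = 1, raising to the 25th power is a bijection on this group: if s^25 ≡ t^25 then (st^{−1})^25 = 1, and the only element of order dividing gcd(25, 42) = 1 is 1, so s = t.
With ψ(0) = 0 this makes ψ injective on all of ℤ_{43}, hence bijective (finite equal-size domain and codomain). In particular ψ is injective.
Since ψ is injective, we find the preimage of 4. The inverse of x ↦ x^25 on (ℤ_{43})^× is x ↦ x^37, because 25·37 = 925 = 22·42 + 1 ≡ 1 (mod 42) and x^{42} = 1 for x ≠ 0 (Fermat). So ψ⁻¹(4) = 4^37 mod 43.
Repeated squaring mod 43: 4^1 ≡ 4, 4^2 ≡ 4² = 16, 4^4 ≡ 16² = 256 ≡ 41, 4^8 ≡ 41² = 1681 ≡ 4, 4^16 ≡ 4² = 16, 4^32 ≡ 16² = 256 ≡ 41. Since 37 = 32 + 4 + 1, 4^37 ≡ 41·41·4: 41·41 = 1681 ≡ 4, then 4·4 = 16. So 4^37 ≡ 16 (mod 43).
Hence ψ⁻¹(4) = 16.

16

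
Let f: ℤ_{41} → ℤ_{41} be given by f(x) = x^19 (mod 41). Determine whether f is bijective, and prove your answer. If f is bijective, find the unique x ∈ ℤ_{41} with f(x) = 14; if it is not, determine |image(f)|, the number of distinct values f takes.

Since 41 is prime, the nonzero elements of ℤ_{41} form a cyclic group of order 40.
As gcd(19, 40) = 1, raising to the 19th power is a bijection on this group: if s^19 ≡ t^19 then (st^{−1})^19 = 1, and the only element of order dividing gcd(19, 40) = 1 is 1, so s = t.
With f(0) = 0 this makes f injective on all of ℤ_{41}, hence bijective (finite equal-size domain and codomain). In particular f is bijective.
Since f is bijective, we find the preimage of 14. The inverse of x ↦ x^19 on (ℤ_{41})^× is x ↦ x^19, because 19·19 = 361 = 9·40 + 1 ≡ 1 (mod 40) and x^{40} = 1 for x ≠ 0 (Fermat). So f⁻¹(14) = 14^19 mod 41.
Repeated squaring mod 41: 14^1 ≡ 14, 14^2 ≡ 14² = 196 ≡ 32, 14^4 ≡ 32² = 1024 ≡ 40, 14^8 ≡ 40² = 1600 ≡ 1, 14^16 ≡ 1² = 1. Since 19 = 16 + 2 + 1, 14^19 ≡ 1·32·14: 1·32 = 32, then 32·14 = 448 ≡ 38. So 14^19 ≡ 38 (mod 41).
Hence f⁻¹(14) = 38.

38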